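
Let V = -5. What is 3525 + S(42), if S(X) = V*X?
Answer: 3315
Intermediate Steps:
S(X) = -5*X
3525 + S(42) = 3525 - 5*42 = 3525 - 210 = 3315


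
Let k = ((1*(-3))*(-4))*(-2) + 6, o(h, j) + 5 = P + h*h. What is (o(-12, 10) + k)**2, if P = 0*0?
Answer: 14641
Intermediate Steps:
P = 0
o(h, j) = -5 + h**2 (o(h, j) = -5 + (0 + h*h) = -5 + (0 + h**2) = -5 + h**2)
k = -18 (k = -3*(-4)*(-2) + 6 = 12*(-2) + 6 = -24 + 6 = -18)
(o(-12, 10) + k)**2 = ((-5 + (-12)**2) - 18)**2 = ((-5 + 144) - 18)**2 = (139 - 18)**2 = 121**2 = 14641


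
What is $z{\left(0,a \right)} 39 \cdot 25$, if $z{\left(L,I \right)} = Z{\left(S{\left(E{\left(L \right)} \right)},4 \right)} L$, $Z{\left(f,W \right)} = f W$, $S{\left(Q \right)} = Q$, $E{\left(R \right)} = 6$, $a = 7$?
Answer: $0$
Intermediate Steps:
$Z{\left(f,W \right)} = W f$
$z{\left(L,I \right)} = 24 L$ ($z{\left(L,I \right)} = 4 \cdot 6 L = 24 L$)
$z{\left(0,a \right)} 39 \cdot 25 = 24 \cdot 0 \cdot 39 \cdot 25 = 0 \cdot 39 \cdot 25 = 0 \cdot 25 = 0$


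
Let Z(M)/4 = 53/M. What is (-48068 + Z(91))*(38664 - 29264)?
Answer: -41115374400/91 ≈ -4.5182e+8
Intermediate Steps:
Z(M) = 212/M (Z(M) = 4*(53/M) = 212/M)
(-48068 + Z(91))*(38664 - 29264) = (-48068 + 212/91)*(38664 - 29264) = (-48068 + 212*(1/91))*9400 = (-48068 + 212/91)*9400 = -4373976/91*9400 = -41115374400/91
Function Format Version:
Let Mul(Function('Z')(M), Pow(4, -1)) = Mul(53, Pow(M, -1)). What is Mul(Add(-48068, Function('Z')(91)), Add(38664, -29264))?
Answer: Rational(-41115374400, 91) ≈ -4.5182e+8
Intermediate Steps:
Function('Z')(M) = Mul(212, Pow(M, -1)) (Function('Z')(M) = Mul(4, Mul(53, Pow(M, -1))) = Mul(212, Pow(M, -1)))
Mul(Add(-48068, Function('Z')(91)), Add(38664, -29264)) = Mul(Add(-48068, Mul(212, Pow(91, -1))), Add(38664, -29264)) = Mul(Add(-48068, Mul(212, Rational(1, 91))), 9400) = Mul(Add(-48068, Rational(212, 91)), 9400) = Mul(Rational(-4373976, 91), 9400) = Rational(-41115374400, 91)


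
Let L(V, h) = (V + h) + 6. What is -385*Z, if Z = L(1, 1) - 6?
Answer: -770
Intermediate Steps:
L(V, h) = 6 + V + h
Z = 2 (Z = (6 + 1 + 1) - 6 = 8 - 6 = 2)
-385*Z = -385*2 = -770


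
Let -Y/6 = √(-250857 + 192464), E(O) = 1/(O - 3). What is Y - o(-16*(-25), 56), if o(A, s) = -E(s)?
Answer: 1/53 - 6*I*√58393 ≈ 0.018868 - 1449.9*I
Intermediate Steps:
E(O) = 1/(-3 + O)
o(A, s) = -1/(-3 + s)
Y = -6*I*√58393 (Y = -6*√(-250857 + 192464) = -6*I*√58393 ≈ -1449.9*I)
Y - o(-16*(-25), 56) = -6*I*√58393 - (-1)/(-3 + 56) = -6*I*√58393 - (-1)/53 = -6*I*√58393 - 1*(-1/53) = -6*I*√58393 + 1/53 = 1/53 - 6*I*√58393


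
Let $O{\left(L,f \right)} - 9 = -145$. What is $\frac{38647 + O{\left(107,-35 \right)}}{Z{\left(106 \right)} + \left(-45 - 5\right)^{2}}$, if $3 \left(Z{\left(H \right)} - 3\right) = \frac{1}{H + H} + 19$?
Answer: $\frac{8164332}{531979} \approx 15.347$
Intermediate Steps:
$O{\left(L,f \right)} = -136$ ($O{\left(L,f \right)} = 9 - 145 = -136$)
$Z{\left(H \right)} = \frac{28}{3} + \frac{1}{6 H}$ ($Z{\left(H \right)} = 3 + \frac{\frac{1}{H + H} + 19}{3} = 3 + \frac{\frac{1}{2 H} + 19}{3} = 3 + \frac{19 + \frac{1}{2 H}}{3} = 3 + \left(\frac{19}{3} + \frac{1}{6 H}\right) = \frac{28}{3} + \frac{1}{6 H}$)
$\frac{38647 + O{\left(107,-35 \right)}}{Z{\left(106 \right)} + \left(-45 - 5\right)^{2}} = \frac{38647 - 136}{\frac{1 + 56 \cdot 106}{6 \cdot 106} + \left(-45 - 5\right)^{2}} = \frac{38511}{\frac{1}{6} \cdot \frac{1}{106} \left(1 + 5936\right) + \left(-50\right)^{2}} = \frac{38511}{\frac{1}{6} \cdot \frac{1}{106} \cdot 5937 + 2500} = \frac{38511}{\frac{1979}{212} + 2500} = \frac{38511}{\frac{531979}{212}} = 38511 \cdot \frac{212}{531979} = \frac{8164332}{531979}$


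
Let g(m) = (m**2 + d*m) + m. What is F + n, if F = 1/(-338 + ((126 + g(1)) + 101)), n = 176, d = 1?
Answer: 19007/108 ≈ 175.99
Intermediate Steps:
g(m) = m**2 + 2*m (g(m) = (m**2 + 1*m) + m = (m**2 + m) + m = (m + m**2) + m = m**2 + 2*m)
F = -1/108 (F = 1/(-338 + ((126 + 1*(2 + 1)) + 101)) = 1/(-338 + ((126 + 1*3) + 101)) = 1/(-338 + ((126 + 3) + 101)) = 1/(-338 + (129 + 101)) = 1/(-338 + 230) = 1/(-108) = -1/108 ≈ -0.0092593)
F + n = -1/108 + 176 = 19007/108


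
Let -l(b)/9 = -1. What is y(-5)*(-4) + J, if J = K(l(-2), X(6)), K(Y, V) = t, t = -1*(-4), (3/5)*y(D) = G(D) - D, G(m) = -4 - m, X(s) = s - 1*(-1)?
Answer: -36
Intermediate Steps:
l(b) = 9 (l(b) = -9*(-1) = 9)
X(s) = 1 + s (X(s) = s + 1 = 1 + s)
y(D) = -20/3 - 10*D/3 (y(D) = 5*((-4 - D) - D)/3 = 5*(-4 - 2*D)/3 = -20/3 - 10*D/3)
t = 4
K(Y, V) = 4
J = 4
y(-5)*(-4) + J = (-20/3 - 10/3*(-5))*(-4) + 4 = (-20/3 + 50/3)*(-4) + 4 = 10*(-4) + 4 = -40 + 4 = -36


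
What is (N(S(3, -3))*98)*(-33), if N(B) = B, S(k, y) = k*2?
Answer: -19404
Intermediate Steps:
S(k, y) = 2*k
(N(S(3, -3))*98)*(-33) = ((2*3)*98)*(-33) = (6*98)*(-33) = 588*(-33) = -19404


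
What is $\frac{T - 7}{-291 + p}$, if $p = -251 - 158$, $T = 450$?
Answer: $- \frac{443}{700} \approx -0.63286$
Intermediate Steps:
$p = -409$
$\frac{T - 7}{-291 + p} = \frac{450 - 7}{-291 - 409} = \frac{450 - 7}{-700} = \left(450 - 7\right) \left(- \frac{1}{700}\right) = 443 \left(- \frac{1}{700}\right) = - \frac{443}{700}$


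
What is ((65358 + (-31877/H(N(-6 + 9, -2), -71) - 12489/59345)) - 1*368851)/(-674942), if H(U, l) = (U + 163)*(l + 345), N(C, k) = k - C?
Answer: 779725643358173/1734036513003080 ≈ 0.44966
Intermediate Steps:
H(U, l) = (163 + U)*(345 + l)
((65358 + (-31877/H(N(-6 + 9, -2), -71) - 12489/59345)) - 1*368851)/(-674942) = ((65358 + (-31877/(56235 + 163*(-71) + 345*(-2 - (-6 + 9)) + (-2 - (-6 + 9))*(-71)) - 12489/59345)) - 1*368851)/(-674942) = ((65358 + (-31877/(56235 - 11573 + 345*(-2 - 1*3) + (-2 - 1*3)*(-71)) - 12489*1/59345)) - 368851)*(-1/674942) = ((65358 + (-31877/(56235 - 11573 + 345*(-2 - 3) + (-2 - 3)*(-71)) - 12489/59345)) - 368851)*(-1/674942) = ((65358 + (-31877/(56235 - 11573 + 345*(-5) - 5*(-71)) - 12489/59345)) - 368851)*(-1/674942) = ((65358 + (-31877/(56235 - 11573 - 1725 + 355) - 12489/59345)) - 368851)*(-1/674942) = ((65358 + (-31877/43292 - 12489/59345)) - 368851)*(-1/674942) = ((65358 - 2432414353/2569163740) - 368851)*(-1/674942) = (167912971304567/2569163740 - 368851)*(-1/674942) = -779725643358173/2569163740*(-1/674942) = 779725643358173/1734036513003080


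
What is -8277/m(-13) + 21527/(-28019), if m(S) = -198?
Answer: 75883639/1849254 ≈ 41.035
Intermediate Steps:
-8277/m(-13) + 21527/(-28019) = -8277/(-198) + 21527/(-28019) = -8277*(-1/198) + 21527*(-1/28019) = 2759/66 - 21527/28019 = 75883639/1849254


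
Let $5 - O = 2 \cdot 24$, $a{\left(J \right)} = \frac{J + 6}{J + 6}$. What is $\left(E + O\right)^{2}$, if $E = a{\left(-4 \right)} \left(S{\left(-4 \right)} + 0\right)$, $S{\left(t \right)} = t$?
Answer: $2209$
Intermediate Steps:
$a{\left(J \right)} = 1$ ($a{\left(J \right)} = \frac{6 + J}{6 + J} = 1$)
$O = -43$ ($O = 5 - 2 \cdot 24 = 5 - 48 = -43$)
$E = -4$ ($E = 1 \left(-4 + 0\right) = 1 \left(-4\right) = -4$)
$\left(E + O\right)^{2} = \left(-4 - 43\right)^{2} = \left(-47\right)^{2} = 2209$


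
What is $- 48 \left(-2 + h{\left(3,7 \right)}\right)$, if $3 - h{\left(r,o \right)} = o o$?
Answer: $2304$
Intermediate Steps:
$h{\left(r,o \right)} = 3 - o^{2}$ ($h{\left(r,o \right)} = 3 - o o = 3 - o^{2}$)
$- 48 \left(-2 + h{\left(3,7 \right)}\right) = - 48 \left(-2 + \left(3 - 7^{2}\right)\right) = - 48 \left(-2 + \left(3 - 49\right)\right) = - 48 \left(-2 - 46\right) = \left(-48\right) \left(-48\right) = 2304$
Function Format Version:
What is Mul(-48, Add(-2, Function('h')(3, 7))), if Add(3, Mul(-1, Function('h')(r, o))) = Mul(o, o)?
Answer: 2304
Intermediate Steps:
Function('h')(r, o) = Add(3, Mul(-1, Pow(o, 2))) (Function('h')(r, o) = Add(3, Mul(-1, Mul(o, o))) = Add(3, Mul(-1, Pow(o, 2))))
Mul(-48, Add(-2, Function('h')(3, 7))) = Mul(-48, Add(-2, Add(3, Mul(-1, Pow(7, 2))))) = Mul(-48, Add(-2, Add(3, Mul(-1, 49)))) = Mul(-48, Add(-2, Add(3, -49))) = Mul(-48, Add(-2, -46)) = Mul(-48, -48) = 2304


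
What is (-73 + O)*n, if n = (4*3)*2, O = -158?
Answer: -5544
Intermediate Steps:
n = 24 (n = 12*2 = 24)
(-73 + O)*n = (-73 - 158)*24 = -231*24 = -5544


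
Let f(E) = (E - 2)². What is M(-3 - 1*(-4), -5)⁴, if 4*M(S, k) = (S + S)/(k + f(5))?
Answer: 1/4096 ≈ 0.00024414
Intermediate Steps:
f(E) = (-2 + E)²
M(S, k) = S/(2*(9 + k)) (M(S, k) = ((S + S)/(k + (-2 + 5)²))/4 = ((2*S)/(k + 3²))/4 = ((2*S)/(k + 9))/4 = ((2*S)/(9 + k))/4 = (2*S/(9 + k))/4 = S/(2*(9 + k)))
M(-3 - 1*(-4), -5)⁴ = ((-3 - 1*(-4))/(2*(9 - 5)))⁴ = ((½)*(-3 + 4)/4)⁴ = ((½)*1*(¼))⁴ = (⅛)⁴ = 1/4096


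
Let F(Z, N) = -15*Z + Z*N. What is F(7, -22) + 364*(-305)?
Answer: -111279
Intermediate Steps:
F(Z, N) = -15*Z + N*Z
F(7, -22) + 364*(-305) = 7*(-15 - 22) + 364*(-305) = 7*(-37) - 111020 = -259 - 111020 = -111279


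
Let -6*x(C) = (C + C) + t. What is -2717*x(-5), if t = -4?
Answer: -19019/3 ≈ -6339.7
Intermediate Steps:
x(C) = ⅔ - C/3 (x(C) = -((C + C) - 4)/6 = -(2*C - 4)/6 = -(-4 + 2*C)/6 = ⅔ - C/3)
-2717*x(-5) = -2717*(⅔ - ⅓*(-5)) = -2717*(⅔ + 5/3) = -2717*7/3 = -19019/3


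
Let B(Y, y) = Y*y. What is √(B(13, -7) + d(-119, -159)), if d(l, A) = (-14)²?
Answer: √105 ≈ 10.247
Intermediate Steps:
d(l, A) = 196
√(B(13, -7) + d(-119, -159)) = √(13*(-7) + 196) = √(-91 + 196) = √105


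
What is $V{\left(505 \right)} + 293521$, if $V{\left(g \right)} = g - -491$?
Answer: $294517$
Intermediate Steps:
$V{\left(g \right)} = 491 + g$ ($V{\left(g \right)} = g + 491 = 491 + g$)
$V{\left(505 \right)} + 293521 = \left(491 + 505\right) + 293521 = 996 + 293521 = 294517$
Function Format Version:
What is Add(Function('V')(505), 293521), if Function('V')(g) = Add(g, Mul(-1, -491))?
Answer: 294517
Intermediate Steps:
Function('V')(g) = Add(491, g) (Function('V')(g) = Add(g, 491) = Add(491, g))
Add(Function('V')(505), 293521) = Add(Add(491, 505), 293521) = Add(996, 293521) = 294517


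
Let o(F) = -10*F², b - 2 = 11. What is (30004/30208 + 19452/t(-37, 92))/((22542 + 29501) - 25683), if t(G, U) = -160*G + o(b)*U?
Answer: 121868507/3721627110400 ≈ 3.2746e-5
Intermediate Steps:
b = 13 (b = 2 + 11 = 13)
t(G, U) = -1690*U - 160*G (t(G, U) = -160*G + (-10*13²)*U = -160*G + (-10*169)*U = -160*G - 1690*U = -1690*U - 160*G)
(30004/30208 + 19452/t(-37, 92))/((22542 + 29501) - 25683) = (30004/30208 + 19452/(-1690*92 - 160*(-37)))/((22542 + 29501) - 25683) = (30004*(1/30208) + 19452/(-155480 + 5920))/(52043 - 25683) = (7501/7552 + 19452/(-149560))/26360 = (7501/7552 + 19452*(-1/149560))*(1/26360) = (7501/7552 - 4863/37390)*(1/26360) = (121868507/141184640)*(1/26360) = 121868507/3721627110400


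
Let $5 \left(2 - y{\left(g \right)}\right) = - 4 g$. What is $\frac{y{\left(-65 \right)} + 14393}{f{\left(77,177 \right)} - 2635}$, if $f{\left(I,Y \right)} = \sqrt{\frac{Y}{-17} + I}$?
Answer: $- \frac{642494685}{118033693} - \frac{28686 \sqrt{4811}}{118033693} \approx -5.4602$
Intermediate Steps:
$y{\left(g \right)} = 2 + \frac{4 g}{5}$ ($y{\left(g \right)} = 2 - \frac{\left(-4\right) g}{5} = 2 + \frac{4 g}{5}$)
$f{\left(I,Y \right)} = \sqrt{I - \frac{Y}{17}}$ ($f{\left(I,Y \right)} = \sqrt{Y \left(- \frac{1}{17}\right) + I} = \sqrt{- \frac{Y}{17} + I} = \sqrt{I - \frac{Y}{17}}$)
$\frac{y{\left(-65 \right)} + 14393}{f{\left(77,177 \right)} - 2635} = \frac{\left(2 + \frac{4}{5} \left(-65\right)\right) + 14393}{\frac{\sqrt{\left(-17\right) 177 + 289 \cdot 77}}{17} - 2635} = \frac{\left(2 - 52\right) + 14393}{\frac{\sqrt{-3009 + 22253}}{17} - 2635} = \frac{-50 + 14393}{\frac{\sqrt{19244}}{17} - 2635} = \frac{14343}{\frac{2 \sqrt{4811}}{17} - 2635} = \frac{14343}{-2635 + \frac{2 \sqrt{4811}}{17}}$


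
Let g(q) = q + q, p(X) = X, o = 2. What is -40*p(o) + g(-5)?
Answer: -90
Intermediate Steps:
g(q) = 2*q
-40*p(o) + g(-5) = -40*2 + 2*(-5) = -80 - 10 = -90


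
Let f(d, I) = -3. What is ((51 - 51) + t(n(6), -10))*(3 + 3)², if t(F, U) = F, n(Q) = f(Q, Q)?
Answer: -108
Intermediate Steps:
n(Q) = -3
((51 - 51) + t(n(6), -10))*(3 + 3)² = ((51 - 51) - 3)*(3 + 3)² = (0 - 3)*6² = -3*36 = -108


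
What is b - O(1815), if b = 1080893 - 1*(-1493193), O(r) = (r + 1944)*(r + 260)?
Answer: -5225839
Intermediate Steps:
O(r) = (260 + r)*(1944 + r) (O(r) = (1944 + r)*(260 + r) = (260 + r)*(1944 + r))
b = 2574086 (b = 1080893 + 1493193 = 2574086)
b - O(1815) = 2574086 - (505440 + 1815**2 + 2204*1815) = 2574086 - (505440 + 3294225 + 4000260) = 2574086 - 1*7799925 = 2574086 - 7799925 = -5225839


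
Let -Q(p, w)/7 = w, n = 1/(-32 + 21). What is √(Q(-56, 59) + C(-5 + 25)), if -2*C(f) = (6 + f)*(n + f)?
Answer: I*√81290/11 ≈ 25.919*I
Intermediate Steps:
n = -1/11 (n = 1/(-11) = -1/11 ≈ -0.090909)
Q(p, w) = -7*w
C(f) = -(6 + f)*(-1/11 + f)/2
√(Q(-56, 59) + C(-5 + 25)) = √(-7*59 + (3/11 - 65*(-5 + 25)/22 - (-5 + 25)²/2)) = √(-413 + (3/11 - 65/22*20 - ½*20²)) = √(-413 + (3/11 - 650/11 - ½*400)) = √(-413 + (3/11 - 650/11 - 200)) = √(-413 - 2847/11) = √(-7390/11) = I*√81290/11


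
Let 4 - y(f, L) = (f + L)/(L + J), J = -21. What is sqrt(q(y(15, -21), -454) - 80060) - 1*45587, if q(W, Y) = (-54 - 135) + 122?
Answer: -45587 + 3*I*sqrt(8903) ≈ -45587.0 + 283.07*I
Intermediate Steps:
y(f, L) = 4 - (L + f)/(-21 + L) (y(f, L) = 4 - (f + L)/(L - 21) = 4 - (L + f)/(-21 + L))
q(W, Y) = -67 (q(W, Y) = -189 + 122 = -67)
sqrt(q(y(15, -21), -454) - 80060) - 1*45587 = sqrt(-67 - 80060) - 1*45587 = sqrt(-80127) - 45587 = 3*I*sqrt(8903) - 45587 = -45587 + 3*I*sqrt(8903)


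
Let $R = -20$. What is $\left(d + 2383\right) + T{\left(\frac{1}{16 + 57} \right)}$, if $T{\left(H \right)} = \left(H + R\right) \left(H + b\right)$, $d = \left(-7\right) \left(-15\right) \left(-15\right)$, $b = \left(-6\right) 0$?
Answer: $\frac{4304373}{5329} \approx 807.73$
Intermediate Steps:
$b = 0$
$d = -1575$ ($d = 105 \left(-15\right) = -1575$)
$T{\left(H \right)} = H \left(-20 + H\right)$ ($T{\left(H \right)} = \left(H - 20\right) \left(H + 0\right) = \left(-20 + H\right) H = H \left(-20 + H\right)$)
$\left(d + 2383\right) + T{\left(\frac{1}{16 + 57} \right)} = \left(-1575 + 2383\right) + \frac{-20 + \frac{1}{16 + 57}}{16 + 57} = 808 + \frac{-20 + \frac{1}{73}}{73} = 808 + \frac{1}{73} \left(- \frac{1459}{73}\right) = 808 - \frac{1459}{5329} = \frac{4304373}{5329}$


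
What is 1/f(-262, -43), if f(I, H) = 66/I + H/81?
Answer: -10611/8306 ≈ -1.2775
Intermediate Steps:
f(I, H) = 66/I + H/81 (f(I, H) = 66/I + H*(1/81) = 66/I + H/81)
1/f(-262, -43) = 1/(66/(-262) + (1/81)*(-43)) = 1/(66*(-1/262) - 43/81) = 1/(-33/131 - 43/81) = 1/(-8306/10611) = -10611/8306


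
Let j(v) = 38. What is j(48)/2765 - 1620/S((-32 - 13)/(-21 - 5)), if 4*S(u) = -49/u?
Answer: 57594458/251615 ≈ 228.90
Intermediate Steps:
S(u) = -49/(4*u) (S(u) = (-49/u)/4 = -49/(4*u))
j(48)/2765 - 1620/S((-32 - 13)/(-21 - 5)) = 38/2765 - 1620*(-4*(-32 - 13)/(49*(-21 - 5))) = 38*(1/2765) - 1620/((-49/(4*((-45/(-26)))))) = 38/2765 - 1620/((-49/(4*((-45*(-1/26)))))) = 38/2765 - 1620/((-49/(4*45/26))) = 38/2765 - 1620/((-49/4*26/45)) = 38/2765 - 1620/(-637/90) = 38/2765 - 1620*(-90/637) = 38/2765 + 145800/637 = 57594458/251615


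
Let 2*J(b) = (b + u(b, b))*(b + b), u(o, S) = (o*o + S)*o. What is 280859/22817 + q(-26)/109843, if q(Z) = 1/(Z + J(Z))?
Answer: 13575716380059667/1102891916026550 ≈ 12.309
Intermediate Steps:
u(o, S) = o*(S + o**2) (u(o, S) = (o**2 + S)*o = (S + o**2)*o = o*(S + o**2))
J(b) = b*(b + b*(b + b**2)) (J(b) = ((b + b*(b + b**2))*(b + b))/2 = ((b + b*(b + b**2))*(2*b))/2 = (2*b*(b + b*(b + b**2)))/2 = b*(b + b*(b + b**2)))
q(Z) = 1/(Z + Z**2*(1 + Z*(1 + Z)))
280859/22817 + q(-26)/109843 = 280859/22817 + (1/((-26)*(1 - 26*(1 - 26*(1 - 26)))))/109843 = 280859*(1/22817) - 1/(26*(1 - 26*(1 - 26*(-25))))*(1/109843) = 280859/22817 - 1/(26*(1 - 26*(1 + 650)))*(1/109843) = 280859/22817 - 1/(26*(1 - 26*651))*(1/109843) = 280859/22817 - 1/(26*(1 - 16926))*(1/109843) = 280859/22817 - 1/26/(-16925)*(1/109843) = 280859/22817 - 1/26*(-1/16925)*(1/109843) = 280859/22817 + (1/440050)*(1/109843) = 280859/22817 + 1/48336412150 = 13575716380059667/1102891916026550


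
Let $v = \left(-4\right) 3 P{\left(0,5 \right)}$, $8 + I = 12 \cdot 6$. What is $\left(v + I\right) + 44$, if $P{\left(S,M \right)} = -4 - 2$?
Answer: $180$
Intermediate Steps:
$P{\left(S,M \right)} = -6$ ($P{\left(S,M \right)} = -4 - 2 = -6$)
$I = 64$ ($I = -8 + 12 \cdot 6 = -8 + 72 = 64$)
$v = 72$ ($v = \left(-4\right) 3 \left(-6\right) = \left(-12\right) \left(-6\right) = 72$)
$\left(v + I\right) + 44 = \left(72 + 64\right) + 44 = 136 + 44 = 180$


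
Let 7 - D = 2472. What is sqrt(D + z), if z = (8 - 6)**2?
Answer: I*sqrt(2461) ≈ 49.608*I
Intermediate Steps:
D = -2465 (D = 7 - 1*2472 = 7 - 2472 = -2465)
z = 4 (z = 2**2 = 4)
sqrt(D + z) = sqrt(-2465 + 4) = sqrt(-2461) = I*sqrt(2461)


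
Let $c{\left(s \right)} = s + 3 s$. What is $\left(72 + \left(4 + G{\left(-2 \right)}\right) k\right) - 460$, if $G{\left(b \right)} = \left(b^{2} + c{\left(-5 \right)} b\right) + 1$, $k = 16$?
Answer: $396$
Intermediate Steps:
$c{\left(s \right)} = 4 s$
$G{\left(b \right)} = 1 + b^{2} - 20 b$ ($G{\left(b \right)} = \left(b^{2} + 4 \left(-5\right) b\right) + 1 = \left(b^{2} - 20 b\right) + 1 = 1 + b^{2} - 20 b$)
$\left(72 + \left(4 + G{\left(-2 \right)}\right) k\right) - 460 = \left(72 + \left(4 + \left(1 + \left(-2\right)^{2} - -40\right)\right) 16\right) - 460 = \left(72 + \left(4 + \left(1 + 4 + 40\right)\right) 16\right) - 460 = \left(72 + \left(4 + 45\right) 16\right) - 460 = \left(72 + 49 \cdot 16\right) - 460 = \left(72 + 784\right) - 460 = 856 - 460 = 396$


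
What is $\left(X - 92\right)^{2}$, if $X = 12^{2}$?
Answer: $2704$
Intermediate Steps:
$X = 144$
$\left(X - 92\right)^{2} = \left(144 - 92\right)^{2} = 52^{2} = 2704$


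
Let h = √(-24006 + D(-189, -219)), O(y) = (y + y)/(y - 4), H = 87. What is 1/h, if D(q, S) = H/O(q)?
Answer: -3*I*√42268226/3019159 ≈ -0.0064601*I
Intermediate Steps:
O(y) = 2*y/(-4 + y) (O(y) = (2*y)/(-4 + y) = 2*y/(-4 + y))
D(q, S) = 87*(-4 + q)/(2*q) (D(q, S) = 87/((2*q/(-4 + q))) = 87*((-4 + q)/(2*q)) = 87*(-4 + q)/(2*q))
h = I*√42268226/42 (h = √(-24006 + (87/2 - 174/(-189))) = √(-24006 + (87/2 - 174*(-1/189))) = √(-24006 + (87/2 + 58/63)) = √(-24006 + 5597/126) = √(-3019159/126) = I*√42268226/42 ≈ 154.8*I)
1/h = 1/(I*√42268226/42) = -3*I*√42268226/3019159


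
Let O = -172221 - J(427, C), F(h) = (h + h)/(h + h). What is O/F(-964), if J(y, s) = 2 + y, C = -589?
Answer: -172650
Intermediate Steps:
F(h) = 1 (F(h) = (2*h)/((2*h)) = (2*h)*(1/(2*h)) = 1)
O = -172650 (O = -172221 - (2 + 427) = -172221 - 1*429 = -172221 - 429 = -172650)
O/F(-964) = -172650/1 = -172650*1 = -172650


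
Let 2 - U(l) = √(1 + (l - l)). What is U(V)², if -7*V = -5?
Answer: 1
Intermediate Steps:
V = 5/7 (V = -⅐*(-5) = 5/7 ≈ 0.71429)
U(l) = 1 (U(l) = 2 - √(1 + (l - l)) = 2 - √(1 + 0) = 2 - √1 = 2 - 1*1 = 2 - 1 = 1)
U(V)² = 1² = 1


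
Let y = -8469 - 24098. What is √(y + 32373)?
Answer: I*√194 ≈ 13.928*I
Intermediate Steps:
y = -32567
√(y + 32373) = √(-32567 + 32373) = √(-194) = I*√194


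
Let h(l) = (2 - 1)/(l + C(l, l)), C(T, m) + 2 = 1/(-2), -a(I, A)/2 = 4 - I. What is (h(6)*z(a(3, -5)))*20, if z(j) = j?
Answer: -80/7 ≈ -11.429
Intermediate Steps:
a(I, A) = -8 + 2*I (a(I, A) = -2*(4 - I) = -8 + 2*I)
C(T, m) = -5/2 (C(T, m) = -2 + 1/(-2) = -2 - 1/2 = -5/2)
h(l) = 1/(-5/2 + l) (h(l) = (2 - 1)/(l - 5/2) = 1/(-5/2 + l))
(h(6)*z(a(3, -5)))*20 = ((2/(-5 + 2*6))*(-8 + 2*3))*20 = ((2/(-5 + 12))*(-8 + 6))*20 = ((2/7)*(-2))*20 = -4/7*20 = -80/7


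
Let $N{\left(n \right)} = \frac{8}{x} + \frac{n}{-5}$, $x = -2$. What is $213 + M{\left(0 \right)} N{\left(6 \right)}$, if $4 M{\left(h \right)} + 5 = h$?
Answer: $\frac{439}{2} \approx 219.5$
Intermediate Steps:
$M{\left(h \right)} = - \frac{5}{4} + \frac{h}{4}$
$N{\left(n \right)} = -4 - \frac{n}{5}$ ($N{\left(n \right)} = \frac{8}{-2} + \frac{n}{-5} = 8 \left(- \frac{1}{2}\right) + n \left(- \frac{1}{5}\right) = -4 - \frac{n}{5}$)
$213 + M{\left(0 \right)} N{\left(6 \right)} = 213 + \left(- \frac{5}{4} + \frac{1}{4} \cdot 0\right) \left(-4 - \frac{6}{5}\right) = 213 + \left(- \frac{5}{4} + 0\right) \left(-4 - \frac{6}{5}\right) = 213 - - \frac{13}{2} = 213 + \frac{13}{2} = \frac{439}{2}$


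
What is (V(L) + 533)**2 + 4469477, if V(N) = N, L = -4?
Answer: 4749318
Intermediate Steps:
(V(L) + 533)**2 + 4469477 = (-4 + 533)**2 + 4469477 = 529**2 + 4469477 = 279841 + 4469477 = 4749318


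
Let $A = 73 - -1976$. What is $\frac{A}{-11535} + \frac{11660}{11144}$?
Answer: $\frac{9305337}{10712170} \approx 0.86867$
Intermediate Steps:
$A = 2049$ ($A = 73 + 1976 = 2049$)
$\frac{A}{-11535} + \frac{11660}{11144} = \frac{2049}{-11535} + \frac{11660}{11144} = 2049 \left(- \frac{1}{11535}\right) + 11660 \cdot \frac{1}{11144} = - \frac{683}{3845} + \frac{2915}{2786} = \frac{9305337}{10712170}$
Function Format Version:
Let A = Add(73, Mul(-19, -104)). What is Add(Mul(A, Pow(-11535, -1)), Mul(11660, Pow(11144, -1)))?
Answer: Rational(9305337, 10712170) ≈ 0.86867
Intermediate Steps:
A = 2049 (A = Add(73, 1976) = 2049)
Add(Mul(A, Pow(-11535, -1)), Mul(11660, Pow(11144, -1))) = Add(Mul(2049, Pow(-11535, -1)), Mul(11660, Pow(11144, -1))) = Add(Mul(2049, Rational(-1, 11535)), Mul(11660, Rational(1, 11144))) = Add(Rational(-683, 3845), Rational(2915, 2786)) = Rational(9305337, 10712170)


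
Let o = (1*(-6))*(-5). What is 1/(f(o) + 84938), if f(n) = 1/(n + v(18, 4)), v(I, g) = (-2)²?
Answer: 34/2887893 ≈ 1.1773e-5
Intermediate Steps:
o = 30 (o = -6*(-5) = 30)
v(I, g) = 4
f(n) = 1/(4 + n) (f(n) = 1/(n + 4) = 1/(4 + n))
1/(f(o) + 84938) = 1/(1/(4 + 30) + 84938) = 1/(1/34 + 84938) = 1/(2887893/34) = 34/2887893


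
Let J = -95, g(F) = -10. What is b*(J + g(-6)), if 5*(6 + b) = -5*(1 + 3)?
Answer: 1050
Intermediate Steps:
b = -10 (b = -6 + (-5*(1 + 3))/5 = -6 + (-5*4)/5 = -6 + (⅕)*(-20) = -6 - 4 = -10)
b*(J + g(-6)) = -10*(-95 - 10) = -10*(-105) = 1050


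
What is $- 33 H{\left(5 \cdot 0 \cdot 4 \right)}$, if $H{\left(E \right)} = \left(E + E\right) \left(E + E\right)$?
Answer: $0$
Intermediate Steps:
$H{\left(E \right)} = 4 E^{2}$ ($H{\left(E \right)} = 2 E 2 E = 4 E^{2}$)
$- 33 H{\left(5 \cdot 0 \cdot 4 \right)} = - 33 \cdot 4 \left(5 \cdot 0 \cdot 4\right)^{2} = - 33 \cdot 4 \left(0 \cdot 4\right)^{2} = - 33 \cdot 4 \cdot 0^{2} = - 33 \cdot 4 \cdot 0 = \left(-33\right) 0 = 0$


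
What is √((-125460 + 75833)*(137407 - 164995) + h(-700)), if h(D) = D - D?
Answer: 22*√2828739 ≈ 37002.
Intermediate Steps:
h(D) = 0
√((-125460 + 75833)*(137407 - 164995) + h(-700)) = √((-125460 + 75833)*(137407 - 164995) + 0) = √(-49627*(-27588) + 0) = √(1369109676 + 0) = √1369109676 = 22*√2828739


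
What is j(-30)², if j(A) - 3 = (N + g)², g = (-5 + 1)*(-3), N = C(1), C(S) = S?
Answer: 29584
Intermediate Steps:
N = 1
g = 12 (g = -4*(-3) = 12)
j(A) = 172 (j(A) = 3 + (1 + 12)² = 3 + 13² = 3 + 169 = 172)
j(-30)² = 172² = 29584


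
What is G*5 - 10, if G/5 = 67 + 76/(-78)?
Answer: 63985/39 ≈ 1640.6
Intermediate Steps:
G = 12875/39 (G = 5*(67 + 76/(-78)) = 5*(67 + 76*(-1/78)) = 5*(67 - 38/39) = 5*(2575/39) = 12875/39 ≈ 330.13)
G*5 - 10 = (12875/39)*5 - 10 = 64375/39 - 10 = 63985/39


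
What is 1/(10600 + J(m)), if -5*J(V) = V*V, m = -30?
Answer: 1/10420 ≈ 9.5969e-5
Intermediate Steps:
J(V) = -V²/5 (J(V) = -V*V/5 = -V²/5)
1/(10600 + J(m)) = 1/(10600 - ⅕*(-30)²) = 1/(10600 - ⅕*900) = 1/(10600 - 180) = 1/10420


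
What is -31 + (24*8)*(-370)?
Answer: -71071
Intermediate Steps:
-31 + (24*8)*(-370) = -31 + 192*(-370) = -31 - 71040 = -71071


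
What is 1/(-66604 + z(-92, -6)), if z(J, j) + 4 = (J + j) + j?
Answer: -1/66712 ≈ -1.4990e-5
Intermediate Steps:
z(J, j) = -4 + J + 2*j (z(J, j) = -4 + ((J + j) + j) = -4 + (J + 2*j) = -4 + J + 2*j)
1/(-66604 + z(-92, -6)) = 1/(-66604 + (-4 - 92 + 2*(-6))) = 1/(-66604 + (-4 - 92 - 12)) = 1/(-66604 - 108) = 1/(-66712) = -1/66712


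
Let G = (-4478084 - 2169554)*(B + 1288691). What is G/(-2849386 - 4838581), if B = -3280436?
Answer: -1891485678330/1098281 ≈ -1.7222e+6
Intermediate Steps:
G = 13240399748310 (G = (-4478084 - 2169554)*(-3280436 + 1288691) = -6647638*(-1991745) = 13240399748310)
G/(-2849386 - 4838581) = 13240399748310/(-2849386 - 4838581) = 13240399748310/(-7687967) = 13240399748310*(-1/7687967) = -1891485678330/1098281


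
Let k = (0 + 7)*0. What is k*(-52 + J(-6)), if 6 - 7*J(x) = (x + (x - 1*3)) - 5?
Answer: 0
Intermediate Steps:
J(x) = 2 - 2*x/7 (J(x) = 6/7 - ((x + (x - 1*3)) - 5)/7 = 6/7 - ((x + (x - 3)) - 5)/7 = 6/7 - ((x + (-3 + x)) - 5)/7 = 6/7 - ((-3 + 2*x) - 5)/7 = 6/7 - (-8 + 2*x)/7 = 6/7 + (8/7 - 2*x/7) = 2 - 2*x/7)
k = 0 (k = 7*0 = 0)
k*(-52 + J(-6)) = 0*(-52 + (2 - 2/7*(-6))) = 0*(-52 + (2 + 12/7)) = 0*(-52 + 26/7) = 0*(-338/7) = 0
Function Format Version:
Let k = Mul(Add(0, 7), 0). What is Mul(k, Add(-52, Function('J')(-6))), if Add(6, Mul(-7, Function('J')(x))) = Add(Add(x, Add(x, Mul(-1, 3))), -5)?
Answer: 0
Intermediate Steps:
Function('J')(x) = Add(2, Mul(Rational(-2, 7), x)) (Function('J')(x) = Add(Rational(6, 7), Mul(Rational(-1, 7), Add(Add(x, Add(x, Mul(-1, 3))), -5))) = Add(Rational(6, 7), Mul(Rational(-1, 7), Add(Add(x, Add(x, -3)), -5))) = Add(Rational(6, 7), Mul(Rational(-1, 7), Add(Add(x, Add(-3, x)), -5))) = Add(Rational(6, 7), Mul(Rational(-1, 7), Add(Add(-3, Mul(2, x)), -5))) = Add(Rational(6, 7), Mul(Rational(-1, 7), Add(-8, Mul(2, x)))) = Add(Rational(6, 7), Add(Rational(8, 7), Mul(Rational(-2, 7), x))) = Add(2, Mul(Rational(-2, 7), x)))
k = 0 (k = Mul(7, 0) = 0)
Mul(k, Add(-52, Function('J')(-6))) = Mul(0, Add(-52, Add(2, Mul(Rational(-2, 7), -6)))) = Mul(0, Add(-52, Add(2, Rational(12, 7)))) = Mul(0, Add(-52, Rational(26, 7))) = Mul(0, Rational(-338, 7)) = 0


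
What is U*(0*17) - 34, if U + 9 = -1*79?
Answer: -34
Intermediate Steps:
U = -88 (U = -9 - 1*79 = -9 - 79 = -88)
U*(0*17) - 34 = -0*17 - 34 = -88*0 - 34 = 0 - 34 = -34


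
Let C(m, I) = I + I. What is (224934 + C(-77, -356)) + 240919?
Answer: 465141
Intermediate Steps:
C(m, I) = 2*I
(224934 + C(-77, -356)) + 240919 = (224934 + 2*(-356)) + 240919 = (224934 - 712) + 240919 = 224222 + 240919 = 465141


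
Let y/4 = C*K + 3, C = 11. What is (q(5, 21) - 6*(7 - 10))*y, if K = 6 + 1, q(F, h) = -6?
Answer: 3840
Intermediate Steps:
K = 7
y = 320 (y = 4*(11*7 + 3) = 4*(77 + 3) = 4*80 = 320)
(q(5, 21) - 6*(7 - 10))*y = (-6 - 6*(7 - 10))*320 = (-6 - 6*(-3))*320 = (-6 + 18)*320 = 12*320 = 3840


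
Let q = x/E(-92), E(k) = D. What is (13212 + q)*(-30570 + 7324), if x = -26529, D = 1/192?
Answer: 118097955576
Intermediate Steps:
D = 1/192 ≈ 0.0052083
E(k) = 1/192
q = -5093568 (q = -26529/1/192 = -26529*192 = -5093568)
(13212 + q)*(-30570 + 7324) = (13212 - 5093568)*(-30570 + 7324) = -5080356*(-23246) = 118097955576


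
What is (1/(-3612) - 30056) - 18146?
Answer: -174105625/3612 ≈ -48202.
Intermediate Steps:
(1/(-3612) - 30056) - 18146 = (-1/3612 - 30056) - 18146 = -108562273/3612 - 18146 = -174105625/3612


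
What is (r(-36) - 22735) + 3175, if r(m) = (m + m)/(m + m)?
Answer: -19559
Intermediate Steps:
r(m) = 1 (r(m) = (2*m)/((2*m)) = (2*m)*(1/(2*m)) = 1)
(r(-36) - 22735) + 3175 = (1 - 22735) + 3175 = -22734 + 3175 = -19559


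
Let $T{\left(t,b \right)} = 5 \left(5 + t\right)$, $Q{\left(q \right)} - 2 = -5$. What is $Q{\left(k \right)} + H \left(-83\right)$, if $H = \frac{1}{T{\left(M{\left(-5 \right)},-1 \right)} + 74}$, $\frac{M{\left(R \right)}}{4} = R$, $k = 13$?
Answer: $80$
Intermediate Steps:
$Q{\left(q \right)} = -3$ ($Q{\left(q \right)} = 2 - 5 = -3$)
$M{\left(R \right)} = 4 R$
$T{\left(t,b \right)} = 25 + 5 t$
$H = -1$ ($H = \frac{1}{\left(25 + 5 \cdot 4 \left(-5\right)\right) + 74} = \frac{1}{\left(25 + 5 \left(-20\right)\right) + 74} = \frac{1}{\left(25 - 100\right) + 74} = \frac{1}{-75 + 74} = \frac{1}{-1} = -1$)
$Q{\left(k \right)} + H \left(-83\right) = -3 - -83 = -3 + 83 = 80$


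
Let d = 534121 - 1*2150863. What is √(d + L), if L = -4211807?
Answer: I*√5828549 ≈ 2414.2*I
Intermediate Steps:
d = -1616742 (d = 534121 - 2150863 = -1616742)
√(d + L) = √(-1616742 - 4211807) = √(-5828549) = I*√5828549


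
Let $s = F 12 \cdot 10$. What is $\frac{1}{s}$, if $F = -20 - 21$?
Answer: $- \frac{1}{4920} \approx -0.00020325$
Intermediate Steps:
$F = -41$ ($F = -20 - 21 = -41$)
$s = -4920$ ($s = \left(-41\right) 12 \cdot 10 = \left(-492\right) 10 = -4920$)
$\frac{1}{s} = \frac{1}{-4920} = - \frac{1}{4920}$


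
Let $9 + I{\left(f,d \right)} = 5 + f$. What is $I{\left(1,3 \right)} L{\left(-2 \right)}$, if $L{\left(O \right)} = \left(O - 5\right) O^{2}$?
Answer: $84$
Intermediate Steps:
$I{\left(f,d \right)} = -4 + f$ ($I{\left(f,d \right)} = -9 + \left(5 + f\right) = -4 + f$)
$L{\left(O \right)} = O^{2} \left(-5 + O\right)$ ($L{\left(O \right)} = \left(O - 5\right) O^{2} = \left(-5 + O\right) O^{2} = O^{2} \left(-5 + O\right)$)
$I{\left(1,3 \right)} L{\left(-2 \right)} = \left(-4 + 1\right) \left(-2\right)^{2} \left(-5 - 2\right) = - 3 \cdot 4 \left(-7\right) = \left(-3\right) \left(-28\right) = 84$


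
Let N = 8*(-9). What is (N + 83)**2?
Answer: 121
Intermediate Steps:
N = -72
(N + 83)**2 = (-72 + 83)**2 = 11**2 = 121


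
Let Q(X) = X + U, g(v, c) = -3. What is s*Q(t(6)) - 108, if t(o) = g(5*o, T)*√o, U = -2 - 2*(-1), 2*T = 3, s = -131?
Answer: -108 + 393*√6 ≈ 854.65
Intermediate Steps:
T = 3/2 (T = (½)*3 = 3/2 ≈ 1.5000)
U = 0 (U = -2 + 2 = 0)
t(o) = -3*√o
Q(X) = X (Q(X) = X + 0 = X)
s*Q(t(6)) - 108 = -(-393)*√6 - 108 = 393*√6 - 108 = -108 + 393*√6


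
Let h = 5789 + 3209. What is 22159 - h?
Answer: 13161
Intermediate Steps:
h = 8998
22159 - h = 22159 - 1*8998 = 22159 - 8998 = 13161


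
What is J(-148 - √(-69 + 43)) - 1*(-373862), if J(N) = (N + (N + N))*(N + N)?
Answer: 505130 + 1776*I*√26 ≈ 5.0513e+5 + 9055.9*I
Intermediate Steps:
J(N) = 6*N² (J(N) = (N + 2*N)*(2*N) = (3*N)*(2*N) = 6*N²)
J(-148 - √(-69 + 43)) - 1*(-373862) = 6*(-148 - √(-69 + 43))² - 1*(-373862) = 6*(-148 - √(-26))² + 373862 = 6*(-148 - I*√26)² + 373862 = 373862 + 6*(-148 - I*√26)²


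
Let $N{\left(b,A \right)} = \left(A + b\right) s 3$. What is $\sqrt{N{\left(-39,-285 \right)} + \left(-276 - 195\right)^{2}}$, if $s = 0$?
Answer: $471$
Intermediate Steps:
$N{\left(b,A \right)} = 0$ ($N{\left(b,A \right)} = \left(A + b\right) 0 \cdot 3 = 0 \cdot 3 = 0$)
$\sqrt{N{\left(-39,-285 \right)} + \left(-276 - 195\right)^{2}} = \sqrt{0 + \left(-276 - 195\right)^{2}} = \sqrt{0 + \left(-471\right)^{2}} = \sqrt{0 + 221841} = \sqrt{221841} = 471$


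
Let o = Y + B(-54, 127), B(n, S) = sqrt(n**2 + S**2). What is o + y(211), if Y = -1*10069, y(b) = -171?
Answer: -10240 + sqrt(19045) ≈ -10102.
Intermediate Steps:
B(n, S) = sqrt(S**2 + n**2)
Y = -10069
o = -10069 + sqrt(19045) (o = -10069 + sqrt(127**2 + (-54)**2) = -10069 + sqrt(16129 + 2916) = -10069 + sqrt(19045) ≈ -9931.0)
o + y(211) = (-10069 + sqrt(19045)) - 171 = -10240 + sqrt(19045)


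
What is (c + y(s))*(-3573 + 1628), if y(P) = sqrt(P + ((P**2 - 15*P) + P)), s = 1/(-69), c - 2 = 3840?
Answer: -7472690 - 1945*sqrt(898)/69 ≈ -7.4735e+6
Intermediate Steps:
c = 3842 (c = 2 + 3840 = 3842)
s = -1/69 ≈ -0.014493
y(P) = sqrt(P**2 - 13*P) (y(P) = sqrt(P + (P**2 - 14*P)) = sqrt(P**2 - 13*P))
(c + y(s))*(-3573 + 1628) = (3842 + sqrt(-(-13 - 1/69)/69))*(-3573 + 1628) = (3842 + sqrt(-1/69*(-898/69)))*(-1945) = (3842 + sqrt(898/4761))*(-1945) = (3842 + sqrt(898)/69)*(-1945) = -7472690 - 1945*sqrt(898)/69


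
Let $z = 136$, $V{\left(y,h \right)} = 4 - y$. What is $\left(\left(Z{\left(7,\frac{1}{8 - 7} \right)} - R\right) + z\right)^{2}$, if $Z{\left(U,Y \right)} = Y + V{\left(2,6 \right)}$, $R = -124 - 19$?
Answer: $79524$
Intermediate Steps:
$R = -143$
$Z{\left(U,Y \right)} = 2 + Y$ ($Z{\left(U,Y \right)} = Y + \left(4 - 2\right) = Y + 2 = 2 + Y$)
$\left(\left(Z{\left(7,\frac{1}{8 - 7} \right)} - R\right) + z\right)^{2} = \left(\left(\left(2 + \frac{1}{8 - 7}\right) - -143\right) + 136\right)^{2} = \left(\left(\left(2 + 1^{-1}\right) + 143\right) + 136\right)^{2} = \left(\left(\left(2 + 1\right) + 143\right) + 136\right)^{2} = \left(\left(3 + 143\right) + 136\right)^{2} = \left(146 + 136\right)^{2} = 282^{2} = 79524$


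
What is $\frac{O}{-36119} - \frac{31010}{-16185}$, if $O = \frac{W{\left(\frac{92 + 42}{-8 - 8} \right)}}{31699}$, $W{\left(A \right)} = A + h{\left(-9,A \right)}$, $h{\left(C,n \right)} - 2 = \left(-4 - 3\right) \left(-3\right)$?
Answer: $\frac{56807153177767}{29649267343176} \approx 1.916$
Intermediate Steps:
$h{\left(C,n \right)} = 23$ ($h{\left(C,n \right)} = 2 + \left(-4 - 3\right) \left(-3\right) = 2 - -21 = 2 + 21 = 23$)
$W{\left(A \right)} = 23 + A$ ($W{\left(A \right)} = A + 23 = 23 + A$)
$O = \frac{117}{253592}$ ($O = \frac{23 + \frac{92 + 42}{-8 - 8}}{31699} = \left(23 + \frac{134}{-16}\right) \frac{1}{31699} = \left(23 + 134 \left(- \frac{1}{16}\right)\right) \frac{1}{31699} = \left(23 - \frac{67}{8}\right) \frac{1}{31699} = \frac{117}{8} \cdot \frac{1}{31699} = \frac{117}{253592} \approx 0.00046137$)
$\frac{O}{-36119} - \frac{31010}{-16185} = \frac{117}{253592 \left(-36119\right)} - \frac{31010}{-16185} = \frac{117}{253592} \left(- \frac{1}{36119}\right) - - \frac{6202}{3237} = - \frac{117}{9159489448} + \frac{6202}{3237} = \frac{56807153177767}{29649267343176}$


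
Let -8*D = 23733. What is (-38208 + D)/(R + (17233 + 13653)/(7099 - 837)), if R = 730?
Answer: -1031342007/18408584 ≈ -56.025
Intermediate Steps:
D = -23733/8 (D = -1/8*23733 = -23733/8 ≈ -2966.6)
(-38208 + D)/(R + (17233 + 13653)/(7099 - 837)) = (-38208 - 23733/8)/(730 + (17233 + 13653)/(7099 - 837)) = -329397/(8*(730 + 30886/6262)) = -329397/(8*(730 + 30886*(1/6262))) = -329397/(8*(730 + 15443/3131)) = -329397/(8*2301073/3131) = -329397/8*3131/2301073 = -1031342007/18408584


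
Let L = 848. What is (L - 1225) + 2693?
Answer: 2316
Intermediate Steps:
(L - 1225) + 2693 = (848 - 1225) + 2693 = -377 + 2693 = 2316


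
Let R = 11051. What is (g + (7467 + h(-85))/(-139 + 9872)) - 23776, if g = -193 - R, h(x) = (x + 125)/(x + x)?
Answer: -5794317285/165461 ≈ -35019.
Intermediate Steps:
h(x) = (125 + x)/(2*x) (h(x) = (125 + x)/((2*x)) = (125 + x)*(1/(2*x)) = (125 + x)/(2*x))
g = -11244 (g = -193 - 1*11051 = -193 - 11051 = -11244)
(g + (7467 + h(-85))/(-139 + 9872)) - 23776 = (-11244 + (7467 + (½)*(125 - 85)/(-85))/(-139 + 9872)) - 23776 = (-11244 + (7467 + (½)*(-1/85)*40)/9733) - 23776 = (-11244 + (7467 - 4/17)*(1/9733)) - 23776 = (-11244 + (126935/17)*(1/9733)) - 23776 = (-11244 + 126935/165461) - 23776 = -1860316549/165461 - 23776 = -5794317285/165461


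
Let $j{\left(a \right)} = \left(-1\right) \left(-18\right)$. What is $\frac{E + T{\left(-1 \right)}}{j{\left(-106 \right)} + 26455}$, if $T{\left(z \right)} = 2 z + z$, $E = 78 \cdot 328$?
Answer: $\frac{25581}{26473} \approx 0.9663$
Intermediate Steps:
$E = 25584$
$T{\left(z \right)} = 3 z$
$j{\left(a \right)} = 18$
$\frac{E + T{\left(-1 \right)}}{j{\left(-106 \right)} + 26455} = \frac{25584 + 3 \left(-1\right)}{18 + 26455} = \frac{25584 - 3}{26473} = 25581 \cdot \frac{1}{26473} = \frac{25581}{26473}$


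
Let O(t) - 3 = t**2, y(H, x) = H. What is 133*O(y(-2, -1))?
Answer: 931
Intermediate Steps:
O(t) = 3 + t**2
133*O(y(-2, -1)) = 133*(3 + (-2)**2) = 133*(3 + 4) = 133*7 = 931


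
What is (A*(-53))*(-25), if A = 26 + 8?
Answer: 45050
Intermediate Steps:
A = 34
(A*(-53))*(-25) = (34*(-53))*(-25) = -1802*(-25) = 45050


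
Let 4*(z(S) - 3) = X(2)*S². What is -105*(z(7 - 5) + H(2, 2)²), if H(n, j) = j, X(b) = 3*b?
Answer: -1365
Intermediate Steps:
z(S) = 3 + 3*S²/2 (z(S) = 3 + ((3*2)*S²)/4 = 3 + (6*S²)/4 = 3 + 3*S²/2)
-105*(z(7 - 5) + H(2, 2)²) = -105*((3 + 3*(7 - 5)²/2) + 2²) = -105*((3 + (3/2)*2²) + 4) = -105*((3 + (3/2)*4) + 4) = -105*((3 + 6) + 4) = -105*(9 + 4) = -105*13 = -1365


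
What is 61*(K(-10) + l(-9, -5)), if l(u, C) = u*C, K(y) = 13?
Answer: 3538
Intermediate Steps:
l(u, C) = C*u
61*(K(-10) + l(-9, -5)) = 61*(13 - 5*(-9)) = 61*(13 + 45) = 61*58 = 3538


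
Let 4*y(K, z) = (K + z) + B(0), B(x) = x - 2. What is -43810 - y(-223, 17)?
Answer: -43758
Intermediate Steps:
B(x) = -2 + x
y(K, z) = -½ + K/4 + z/4 (y(K, z) = ((K + z) + (-2 + 0))/4 = ((K + z) - 2)/4 = (-2 + K + z)/4 = -½ + K/4 + z/4)
-43810 - y(-223, 17) = -43810 - (-½ + (¼)*(-223) + (¼)*17) = -43810 - (-½ - 223/4 + 17/4) = -43810 - 1*(-52) = -43810 + 52 = -43758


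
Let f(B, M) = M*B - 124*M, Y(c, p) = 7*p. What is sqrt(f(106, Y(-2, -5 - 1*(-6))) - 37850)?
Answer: 2*I*sqrt(9494) ≈ 194.87*I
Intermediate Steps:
f(B, M) = -124*M + B*M (f(B, M) = B*M - 124*M = -124*M + B*M)
sqrt(f(106, Y(-2, -5 - 1*(-6))) - 37850) = sqrt((7*(-5 - 1*(-6)))*(-124 + 106) - 37850) = sqrt((7*(-5 + 6))*(-18) - 37850) = sqrt((7*1)*(-18) - 37850) = sqrt(7*(-18) - 37850) = sqrt(-126 - 37850) = sqrt(-37976) = 2*I*sqrt(9494)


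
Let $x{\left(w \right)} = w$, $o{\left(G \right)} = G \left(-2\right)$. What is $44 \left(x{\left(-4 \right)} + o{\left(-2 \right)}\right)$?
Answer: $0$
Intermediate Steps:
$o{\left(G \right)} = - 2 G$
$44 \left(x{\left(-4 \right)} + o{\left(-2 \right)}\right) = 44 \left(-4 - -4\right) = 44 \left(-4 + 4\right) = 44 \cdot 0 = 0$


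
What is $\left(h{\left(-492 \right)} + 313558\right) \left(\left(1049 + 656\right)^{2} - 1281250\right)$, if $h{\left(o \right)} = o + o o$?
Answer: $902516475750$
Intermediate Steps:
$h{\left(o \right)} = o + o^{2}$
$\left(h{\left(-492 \right)} + 313558\right) \left(\left(1049 + 656\right)^{2} - 1281250\right) = \left(- 492 \left(1 - 492\right) + 313558\right) \left(\left(1049 + 656\right)^{2} - 1281250\right) = \left(\left(-492\right) \left(-491\right) + 313558\right) \left(1705^{2} - 1281250\right) = \left(241572 + 313558\right) \left(2907025 - 1281250\right) = 555130 \cdot 1625775 = 902516475750$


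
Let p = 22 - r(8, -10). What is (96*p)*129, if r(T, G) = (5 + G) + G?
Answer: 458208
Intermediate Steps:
r(T, G) = 5 + 2*G
p = 37 (p = 22 - (5 + 2*(-10)) = 22 - (5 - 20) = 22 - 1*(-15) = 22 + 15 = 37)
(96*p)*129 = (96*37)*129 = 3552*129 = 458208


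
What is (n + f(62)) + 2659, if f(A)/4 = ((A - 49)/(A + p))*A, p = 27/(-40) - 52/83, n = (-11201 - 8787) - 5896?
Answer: -4669575095/201519 ≈ -23172.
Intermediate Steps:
n = -25884 (n = -19988 - 5896 = -25884)
p = -4321/3320 (p = 27*(-1/40) - 52*1/83 = -27/40 - 52/83 = -4321/3320 ≈ -1.3015)
f(A) = 4*A*(-49 + A)/(-4321/3320 + A) (f(A) = 4*(((A - 49)/(A - 4321/3320))*A) = 4*(((-49 + A)/(-4321/3320 + A))*A) = 4*(A*(-49 + A)/(-4321/3320 + A)) = 4*A*(-49 + A)/(-4321/3320 + A))
(n + f(62)) + 2659 = (-25884 + 13280*62*(-49 + 62)/(-4321 + 3320*62)) + 2659 = (-25884 + 13280*62*13/(-4321 + 205840)) + 2659 = (-25884 + 13280*62*13/201519) + 2659 = (-25884 + 13280*62*(1/201519)*13) + 2659 = (-25884 + 10703680/201519) + 2659 = -5205414116/201519 + 2659 = -4669575095/201519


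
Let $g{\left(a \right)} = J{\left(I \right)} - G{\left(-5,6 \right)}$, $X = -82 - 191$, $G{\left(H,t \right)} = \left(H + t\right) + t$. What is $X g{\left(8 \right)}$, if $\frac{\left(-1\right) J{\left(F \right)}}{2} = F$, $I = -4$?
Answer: $-273$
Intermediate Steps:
$G{\left(H,t \right)} = H + 2 t$
$J{\left(F \right)} = - 2 F$
$X = -273$ ($X = -82 - 191 = -273$)
$g{\left(a \right)} = 1$ ($g{\left(a \right)} = \left(-2\right) \left(-4\right) - \left(-5 + 2 \cdot 6\right) = 8 - \left(-5 + 12\right) = 8 - 7 = 1$)
$X g{\left(8 \right)} = \left(-273\right) 1 = -273$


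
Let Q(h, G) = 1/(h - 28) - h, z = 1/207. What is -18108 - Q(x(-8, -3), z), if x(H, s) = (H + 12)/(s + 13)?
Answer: -12494219/690 ≈ -18108.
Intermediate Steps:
z = 1/207 ≈ 0.0048309
x(H, s) = (12 + H)/(13 + s)
Q(h, G) = 1/(-28 + h) - h
-18108 - Q(x(-8, -3), z) = -18108 - (1 - ((12 - 8)/(13 - 3))² + 28*((12 - 8)/(13 - 3)))/(-28 + (12 - 8)/(13 - 3)) = -18108 - (1 - (4/10)² + 28*(4/10))/(-28 + 4/10) = -18108 - (1 - ((⅒)*4)² + 28*((⅒)*4))/(-28 + (⅒)*4) = -18108 - (1 - (⅖)² + 28*(⅖))/(-28 + ⅖) = -18108 - (1 - 1*4/25 + 56/5)/(-138/5) = -18108 - (-5)*(1 - 4/25 + 56/5)/138 = -18108 - (-5)*301/(138*25) = -18108 - 1*(-301/690) = -18108 + 301/690 = -12494219/690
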